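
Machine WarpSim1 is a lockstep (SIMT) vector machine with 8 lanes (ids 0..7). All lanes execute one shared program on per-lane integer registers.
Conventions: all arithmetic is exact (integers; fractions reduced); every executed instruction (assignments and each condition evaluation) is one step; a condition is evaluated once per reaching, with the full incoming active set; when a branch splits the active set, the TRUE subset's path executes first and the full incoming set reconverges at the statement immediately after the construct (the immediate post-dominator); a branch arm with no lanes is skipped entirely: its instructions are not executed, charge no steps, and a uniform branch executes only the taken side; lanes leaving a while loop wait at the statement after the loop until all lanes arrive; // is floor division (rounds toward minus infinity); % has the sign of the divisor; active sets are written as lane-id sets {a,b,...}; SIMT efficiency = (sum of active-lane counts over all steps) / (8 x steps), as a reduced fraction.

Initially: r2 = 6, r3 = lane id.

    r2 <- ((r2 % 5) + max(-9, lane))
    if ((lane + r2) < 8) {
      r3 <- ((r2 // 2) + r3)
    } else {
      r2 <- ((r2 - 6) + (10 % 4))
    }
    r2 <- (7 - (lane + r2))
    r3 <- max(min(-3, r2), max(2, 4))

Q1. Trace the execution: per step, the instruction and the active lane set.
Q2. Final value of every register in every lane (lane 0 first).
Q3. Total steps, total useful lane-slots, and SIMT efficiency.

step 0: r2 <- ((r2 % 5) + max(-9, lane)) {0,1,2,3,4,5,6,7}
step 1: eval ((lane + r2) < 8)       {0,1,2,3,4,5,6,7}
step 2: r3 <- ((r2 // 2) + r3)       {0,1,2,3}
step 3: r2 <- ((r2 - 6) + (10 % 4))  {4,5,6,7}
step 4: r2 <- (7 - (lane + r2))      {0,1,2,3,4,5,6,7}
step 5: r3 <- max(min(-3, r2), max(2, 4)) {0,1,2,3,4,5,6,7}

Answer: 6 steps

r2: 6,4,2,0,2,0,-2,-4
r3: 4,4,4,4,4,4,4,4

steps = 6; useful = 40; efficiency = 40/48 = 5/6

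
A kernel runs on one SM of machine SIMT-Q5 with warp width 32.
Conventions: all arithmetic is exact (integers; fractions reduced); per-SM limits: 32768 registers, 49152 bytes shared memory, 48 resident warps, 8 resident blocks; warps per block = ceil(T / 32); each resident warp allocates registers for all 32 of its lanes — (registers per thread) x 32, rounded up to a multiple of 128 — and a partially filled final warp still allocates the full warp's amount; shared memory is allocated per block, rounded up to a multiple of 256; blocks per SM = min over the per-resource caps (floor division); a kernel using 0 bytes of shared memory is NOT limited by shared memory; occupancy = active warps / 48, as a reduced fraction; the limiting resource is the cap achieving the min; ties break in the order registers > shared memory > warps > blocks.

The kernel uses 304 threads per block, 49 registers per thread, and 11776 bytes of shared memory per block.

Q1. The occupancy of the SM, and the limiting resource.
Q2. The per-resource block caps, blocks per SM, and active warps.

Answer: occupancy 5/24, limited by registers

registers: 1 block
shared memory: 4 blocks
warps: 4 blocks
blocks: 8 blocks

Answer: 1 block, 10 active warps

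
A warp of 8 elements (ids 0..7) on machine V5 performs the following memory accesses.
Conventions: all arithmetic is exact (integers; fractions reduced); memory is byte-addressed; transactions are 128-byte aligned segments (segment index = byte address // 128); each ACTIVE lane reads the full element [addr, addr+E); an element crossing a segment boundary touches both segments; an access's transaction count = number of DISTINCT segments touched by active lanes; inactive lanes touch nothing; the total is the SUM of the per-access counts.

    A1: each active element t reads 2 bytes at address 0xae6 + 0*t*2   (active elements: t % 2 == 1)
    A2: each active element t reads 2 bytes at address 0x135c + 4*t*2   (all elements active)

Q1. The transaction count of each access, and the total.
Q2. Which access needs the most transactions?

A1: 1 transaction
A2: 2 transactions

Answer: 1,2; total 3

Answer: A2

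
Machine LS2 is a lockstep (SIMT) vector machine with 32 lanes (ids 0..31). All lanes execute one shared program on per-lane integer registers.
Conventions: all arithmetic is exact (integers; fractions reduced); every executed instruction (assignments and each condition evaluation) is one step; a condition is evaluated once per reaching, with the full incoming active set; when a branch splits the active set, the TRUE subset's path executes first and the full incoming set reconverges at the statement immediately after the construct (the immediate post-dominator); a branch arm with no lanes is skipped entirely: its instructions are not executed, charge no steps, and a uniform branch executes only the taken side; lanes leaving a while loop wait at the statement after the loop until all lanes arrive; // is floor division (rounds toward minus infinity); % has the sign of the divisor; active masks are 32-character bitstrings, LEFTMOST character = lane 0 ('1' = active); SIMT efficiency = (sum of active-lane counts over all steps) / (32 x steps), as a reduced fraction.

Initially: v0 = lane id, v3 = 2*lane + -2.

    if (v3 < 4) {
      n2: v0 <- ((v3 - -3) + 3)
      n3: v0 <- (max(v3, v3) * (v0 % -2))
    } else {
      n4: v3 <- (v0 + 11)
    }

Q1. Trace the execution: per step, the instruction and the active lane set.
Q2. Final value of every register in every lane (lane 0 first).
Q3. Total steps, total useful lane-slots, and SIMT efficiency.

step 0: eval (v3 < 4)                11111111111111111111111111111111
step 1: v0 <- ((v3 - -3) + 3)        11100000000000000000000000000000
step 2: v0 <- (max(v3, v3) * (v0 % -2)) 11100000000000000000000000000000
step 3: v3 <- (v0 + 11)              00011111111111111111111111111111

Answer: 4 steps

v0: 0,0,0,3,4,5,6,7,8,9,10,11,12,13,14,15,16,17,18,19,20,21,22,23,24,25,26,27,28,29,30,31
v3: -2,0,2,14,15,16,17,18,19,20,21,22,23,24,25,26,27,28,29,30,31,32,33,34,35,36,37,38,39,40,41,42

steps = 4; useful = 67; efficiency = 67/128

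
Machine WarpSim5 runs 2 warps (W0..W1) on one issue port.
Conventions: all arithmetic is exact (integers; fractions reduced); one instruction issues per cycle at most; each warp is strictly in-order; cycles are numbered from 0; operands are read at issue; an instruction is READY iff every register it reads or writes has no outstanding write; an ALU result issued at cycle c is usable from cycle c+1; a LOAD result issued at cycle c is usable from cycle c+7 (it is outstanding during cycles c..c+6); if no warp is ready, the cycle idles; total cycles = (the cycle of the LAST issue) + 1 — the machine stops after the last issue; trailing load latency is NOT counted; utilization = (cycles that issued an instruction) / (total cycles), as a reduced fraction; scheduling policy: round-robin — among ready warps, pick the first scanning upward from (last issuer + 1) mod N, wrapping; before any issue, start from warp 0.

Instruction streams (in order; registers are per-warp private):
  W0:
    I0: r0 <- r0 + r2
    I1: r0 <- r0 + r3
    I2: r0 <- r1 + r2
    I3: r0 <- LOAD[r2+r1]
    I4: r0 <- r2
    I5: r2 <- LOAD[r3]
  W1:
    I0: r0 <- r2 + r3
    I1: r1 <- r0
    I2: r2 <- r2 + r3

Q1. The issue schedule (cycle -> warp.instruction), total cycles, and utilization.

cycle 0: W0.I0
cycle 1: W1.I0
cycle 2: W0.I1
cycle 3: W1.I1
cycle 4: W0.I2
cycle 5: W1.I2
cycle 6: W0.I3
cycle 7: idle
cycle 8: idle
cycle 9: idle
cycle 10: idle
cycle 11: idle
cycle 12: idle
cycle 13: W0.I4
cycle 14: W0.I5

Answer: 15 cycles, utilization 3/5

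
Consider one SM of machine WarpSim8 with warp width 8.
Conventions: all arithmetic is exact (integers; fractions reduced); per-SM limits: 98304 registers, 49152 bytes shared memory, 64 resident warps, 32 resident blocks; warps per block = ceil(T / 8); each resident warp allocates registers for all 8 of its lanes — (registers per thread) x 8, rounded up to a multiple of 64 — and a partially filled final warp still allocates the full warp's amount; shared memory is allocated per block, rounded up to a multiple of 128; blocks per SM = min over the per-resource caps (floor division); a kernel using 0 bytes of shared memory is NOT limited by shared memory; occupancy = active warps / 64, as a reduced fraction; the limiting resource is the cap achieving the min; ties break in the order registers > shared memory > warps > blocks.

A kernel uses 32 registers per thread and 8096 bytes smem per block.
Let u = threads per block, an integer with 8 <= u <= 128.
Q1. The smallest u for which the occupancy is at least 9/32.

Answer: u = 17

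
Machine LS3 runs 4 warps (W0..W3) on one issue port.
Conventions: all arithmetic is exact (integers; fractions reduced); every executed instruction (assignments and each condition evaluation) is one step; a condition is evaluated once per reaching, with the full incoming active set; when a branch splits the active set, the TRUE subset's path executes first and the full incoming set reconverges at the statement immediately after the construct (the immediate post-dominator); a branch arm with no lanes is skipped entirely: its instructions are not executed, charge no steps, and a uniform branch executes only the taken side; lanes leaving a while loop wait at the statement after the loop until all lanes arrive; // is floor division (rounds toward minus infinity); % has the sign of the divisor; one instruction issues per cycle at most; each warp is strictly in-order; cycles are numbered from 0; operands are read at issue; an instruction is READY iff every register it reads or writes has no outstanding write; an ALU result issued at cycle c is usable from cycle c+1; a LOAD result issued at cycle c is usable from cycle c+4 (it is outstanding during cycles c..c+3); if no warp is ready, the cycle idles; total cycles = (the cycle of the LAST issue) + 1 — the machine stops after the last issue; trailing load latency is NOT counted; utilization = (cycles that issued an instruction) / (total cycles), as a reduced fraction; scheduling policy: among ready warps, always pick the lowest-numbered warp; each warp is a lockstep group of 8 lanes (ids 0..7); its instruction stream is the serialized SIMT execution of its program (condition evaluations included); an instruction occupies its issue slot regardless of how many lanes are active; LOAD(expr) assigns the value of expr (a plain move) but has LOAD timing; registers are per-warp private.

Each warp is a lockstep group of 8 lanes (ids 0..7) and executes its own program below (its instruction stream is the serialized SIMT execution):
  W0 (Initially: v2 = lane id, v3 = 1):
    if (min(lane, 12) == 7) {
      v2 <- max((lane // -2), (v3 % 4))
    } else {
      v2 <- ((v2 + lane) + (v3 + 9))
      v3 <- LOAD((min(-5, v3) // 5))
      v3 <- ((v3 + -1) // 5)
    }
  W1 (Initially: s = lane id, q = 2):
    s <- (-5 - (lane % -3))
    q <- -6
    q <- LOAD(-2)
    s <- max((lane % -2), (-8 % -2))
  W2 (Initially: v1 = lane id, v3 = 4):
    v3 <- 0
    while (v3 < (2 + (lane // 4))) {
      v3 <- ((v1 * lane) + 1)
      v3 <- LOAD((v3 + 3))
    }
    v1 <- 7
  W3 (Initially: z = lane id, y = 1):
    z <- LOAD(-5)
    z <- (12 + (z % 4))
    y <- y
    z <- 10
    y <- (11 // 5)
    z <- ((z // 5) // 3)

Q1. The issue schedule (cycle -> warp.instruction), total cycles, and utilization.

cycle 0: W0.I0
cycle 1: W0.I1
cycle 2: W0.I2
cycle 3: W0.I3
cycle 4: W1.I0
cycle 5: W1.I1
cycle 6: W1.I2
cycle 7: W0.I4
cycle 8: W1.I3
cycle 9: W2.I0
cycle 10: W2.I1
cycle 11: W2.I2
cycle 12: W2.I3
cycle 13: W3.I0
cycle 14: idle
cycle 15: idle
cycle 16: W2.I4
cycle 17: W2.I5
cycle 18: W3.I1
cycle 19: W3.I2
cycle 20: W3.I3
cycle 21: W3.I4
cycle 22: W3.I5

Answer: 23 cycles, utilization 21/23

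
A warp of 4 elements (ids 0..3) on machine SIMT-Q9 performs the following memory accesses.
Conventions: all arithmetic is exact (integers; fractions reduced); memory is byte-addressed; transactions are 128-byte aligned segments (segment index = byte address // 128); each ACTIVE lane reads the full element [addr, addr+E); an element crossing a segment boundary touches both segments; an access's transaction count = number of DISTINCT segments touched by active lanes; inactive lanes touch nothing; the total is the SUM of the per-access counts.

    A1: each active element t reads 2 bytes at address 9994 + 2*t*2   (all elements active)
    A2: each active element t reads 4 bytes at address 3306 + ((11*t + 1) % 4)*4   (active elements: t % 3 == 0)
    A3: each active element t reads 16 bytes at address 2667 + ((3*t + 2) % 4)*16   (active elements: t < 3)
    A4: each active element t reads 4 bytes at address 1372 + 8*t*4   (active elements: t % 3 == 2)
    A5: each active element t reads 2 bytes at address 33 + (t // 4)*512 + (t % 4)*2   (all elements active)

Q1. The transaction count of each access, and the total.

A1: 1 transaction
A2: 1 transaction
A3: 2 transactions
A4: 1 transaction
A5: 1 transaction

Answer: 1,1,2,1,1; total 6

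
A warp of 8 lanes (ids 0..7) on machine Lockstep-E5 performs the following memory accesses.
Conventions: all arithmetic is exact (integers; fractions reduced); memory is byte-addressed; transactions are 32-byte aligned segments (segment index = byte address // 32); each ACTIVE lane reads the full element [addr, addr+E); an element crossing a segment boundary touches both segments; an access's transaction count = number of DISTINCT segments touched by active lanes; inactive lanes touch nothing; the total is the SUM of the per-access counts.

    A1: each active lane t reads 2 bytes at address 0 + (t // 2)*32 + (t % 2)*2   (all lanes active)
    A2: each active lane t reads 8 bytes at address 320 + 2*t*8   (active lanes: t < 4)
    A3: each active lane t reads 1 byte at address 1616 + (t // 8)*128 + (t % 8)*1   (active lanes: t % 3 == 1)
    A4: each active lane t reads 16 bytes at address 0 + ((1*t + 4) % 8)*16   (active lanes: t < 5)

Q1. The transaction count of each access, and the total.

A1: 4 transactions
A2: 2 transactions
A3: 1 transaction
A4: 3 transactions

Answer: 4,2,1,3; total 10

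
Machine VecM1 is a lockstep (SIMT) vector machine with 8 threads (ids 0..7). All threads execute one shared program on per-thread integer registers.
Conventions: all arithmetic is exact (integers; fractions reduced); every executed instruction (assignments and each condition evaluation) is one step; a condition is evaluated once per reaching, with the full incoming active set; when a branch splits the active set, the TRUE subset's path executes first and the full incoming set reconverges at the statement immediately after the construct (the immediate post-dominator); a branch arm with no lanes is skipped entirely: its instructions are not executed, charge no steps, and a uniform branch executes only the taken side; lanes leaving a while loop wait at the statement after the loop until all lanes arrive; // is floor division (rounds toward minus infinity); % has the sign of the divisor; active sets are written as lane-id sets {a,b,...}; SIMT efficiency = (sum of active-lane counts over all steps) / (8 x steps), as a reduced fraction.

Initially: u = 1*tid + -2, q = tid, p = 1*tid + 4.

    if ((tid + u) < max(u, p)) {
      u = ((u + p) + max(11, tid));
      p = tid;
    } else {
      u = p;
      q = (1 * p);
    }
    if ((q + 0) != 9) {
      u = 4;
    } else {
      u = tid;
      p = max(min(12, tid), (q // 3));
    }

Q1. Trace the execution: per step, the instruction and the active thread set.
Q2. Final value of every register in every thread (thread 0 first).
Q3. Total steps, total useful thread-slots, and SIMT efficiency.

step 0: eval ((tid + u) < max(u, p)) {0,1,2,3,4,5,6,7}
step 1: u <- ((u + p) + max(11, tid)) {0,1,2,3,4,5}
step 2: p <- tid                     {0,1,2,3,4,5}
step 3: u <- p                       {6,7}
step 4: q <- (1 * p)                 {6,7}
step 5: eval ((q + 0) != 9)          {0,1,2,3,4,5,6,7}
step 6: u <- 4                       {0,1,2,3,4,5,6,7}

Answer: 7 steps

u: 4,4,4,4,4,4,4,4
q: 0,1,2,3,4,5,10,11
p: 0,1,2,3,4,5,10,11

steps = 7; useful = 40; efficiency = 40/56 = 5/7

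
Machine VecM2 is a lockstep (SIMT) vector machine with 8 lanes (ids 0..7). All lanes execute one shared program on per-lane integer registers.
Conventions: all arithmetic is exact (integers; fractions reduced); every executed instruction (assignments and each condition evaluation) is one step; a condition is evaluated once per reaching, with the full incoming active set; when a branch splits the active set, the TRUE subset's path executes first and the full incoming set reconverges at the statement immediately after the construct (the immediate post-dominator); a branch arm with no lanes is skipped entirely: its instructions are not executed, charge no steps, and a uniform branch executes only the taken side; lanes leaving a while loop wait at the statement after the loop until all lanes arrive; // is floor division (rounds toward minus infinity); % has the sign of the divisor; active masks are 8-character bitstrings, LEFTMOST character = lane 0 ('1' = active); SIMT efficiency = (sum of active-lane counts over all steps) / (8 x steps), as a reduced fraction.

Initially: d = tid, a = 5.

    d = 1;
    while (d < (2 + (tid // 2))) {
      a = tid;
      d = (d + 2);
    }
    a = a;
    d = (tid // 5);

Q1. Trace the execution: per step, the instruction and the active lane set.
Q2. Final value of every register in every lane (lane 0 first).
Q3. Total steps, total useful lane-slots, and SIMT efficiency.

step 0: d <- 1                       11111111
step 1: eval (d < (2 + (tid // 2)))  11111111
step 2: a <- tid                     11111111
step 3: d <- (d + 2)                 11111111
step 4: eval (d < (2 + (tid // 2)))  11111111
step 5: a <- tid                     00001111
step 6: d <- (d + 2)                 00001111
step 7: eval (d < (2 + (tid // 2)))  00001111
step 8: a <- a                       11111111
step 9: d <- (tid // 5)              11111111

Answer: 10 steps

d: 0,0,0,0,0,1,1,1
a: 0,1,2,3,4,5,6,7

steps = 10; useful = 68; efficiency = 68/80 = 17/20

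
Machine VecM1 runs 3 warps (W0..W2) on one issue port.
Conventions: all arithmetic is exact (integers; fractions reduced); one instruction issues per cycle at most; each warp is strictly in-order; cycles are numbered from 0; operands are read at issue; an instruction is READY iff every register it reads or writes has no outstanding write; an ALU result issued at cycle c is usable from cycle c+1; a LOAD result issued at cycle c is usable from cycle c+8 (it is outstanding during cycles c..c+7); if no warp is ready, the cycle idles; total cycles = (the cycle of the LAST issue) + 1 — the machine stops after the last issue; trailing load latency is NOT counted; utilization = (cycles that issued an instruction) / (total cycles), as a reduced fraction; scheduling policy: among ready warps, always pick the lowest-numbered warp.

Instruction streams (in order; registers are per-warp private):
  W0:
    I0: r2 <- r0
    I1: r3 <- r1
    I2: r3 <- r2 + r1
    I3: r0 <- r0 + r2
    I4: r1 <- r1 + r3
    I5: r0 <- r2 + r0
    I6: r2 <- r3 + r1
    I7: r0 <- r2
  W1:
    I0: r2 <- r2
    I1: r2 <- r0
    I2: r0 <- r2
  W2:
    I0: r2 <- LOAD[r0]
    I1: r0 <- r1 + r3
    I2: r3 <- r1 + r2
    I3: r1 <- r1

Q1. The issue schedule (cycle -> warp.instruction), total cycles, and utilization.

cycle 0: W0.I0
cycle 1: W0.I1
cycle 2: W0.I2
cycle 3: W0.I3
cycle 4: W0.I4
cycle 5: W0.I5
cycle 6: W0.I6
cycle 7: W0.I7
cycle 8: W1.I0
cycle 9: W1.I1
cycle 10: W1.I2
cycle 11: W2.I0
cycle 12: W2.I1
cycle 13: idle
cycle 14: idle
cycle 15: idle
cycle 16: idle
cycle 17: idle
cycle 18: idle
cycle 19: W2.I2
cycle 20: W2.I3

Answer: 21 cycles, utilization 5/7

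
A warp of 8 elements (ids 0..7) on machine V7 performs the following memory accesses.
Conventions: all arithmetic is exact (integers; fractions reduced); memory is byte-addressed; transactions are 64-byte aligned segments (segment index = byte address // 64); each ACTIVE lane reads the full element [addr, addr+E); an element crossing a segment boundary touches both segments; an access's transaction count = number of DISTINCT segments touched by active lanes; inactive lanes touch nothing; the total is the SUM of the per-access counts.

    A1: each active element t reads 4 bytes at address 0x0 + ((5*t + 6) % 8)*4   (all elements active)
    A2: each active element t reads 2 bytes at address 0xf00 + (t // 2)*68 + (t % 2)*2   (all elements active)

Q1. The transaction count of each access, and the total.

A1: 1 transaction
A2: 4 transactions

Answer: 1,4; total 5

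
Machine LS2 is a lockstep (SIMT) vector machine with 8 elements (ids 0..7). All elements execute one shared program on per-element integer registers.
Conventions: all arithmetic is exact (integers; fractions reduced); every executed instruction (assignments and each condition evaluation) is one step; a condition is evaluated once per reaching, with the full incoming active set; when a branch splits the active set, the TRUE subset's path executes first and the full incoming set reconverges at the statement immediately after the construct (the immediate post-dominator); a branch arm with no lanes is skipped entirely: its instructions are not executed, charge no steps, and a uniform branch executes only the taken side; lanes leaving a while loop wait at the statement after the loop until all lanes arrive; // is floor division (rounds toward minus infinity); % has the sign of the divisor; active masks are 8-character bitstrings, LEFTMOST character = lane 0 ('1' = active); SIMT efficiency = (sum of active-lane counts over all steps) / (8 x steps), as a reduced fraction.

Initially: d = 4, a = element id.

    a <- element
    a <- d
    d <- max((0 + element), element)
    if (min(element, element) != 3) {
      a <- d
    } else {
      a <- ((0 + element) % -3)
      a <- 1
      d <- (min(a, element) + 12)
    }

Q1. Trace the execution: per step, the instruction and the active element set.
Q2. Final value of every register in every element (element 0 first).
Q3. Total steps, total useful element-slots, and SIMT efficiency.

step 0: a <- element                 11111111
step 1: a <- d                       11111111
step 2: d <- max((0 + element), element) 11111111
step 3: eval (min(element, element) != 3) 11111111
step 4: a <- d                       11101111
step 5: a <- ((0 + element) % -3)    00010000
step 6: a <- 1                       00010000
step 7: d <- (min(a, element) + 12)  00010000

Answer: 8 steps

d: 0,1,2,13,4,5,6,7
a: 0,1,2,1,4,5,6,7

steps = 8; useful = 42; efficiency = 42/64 = 21/32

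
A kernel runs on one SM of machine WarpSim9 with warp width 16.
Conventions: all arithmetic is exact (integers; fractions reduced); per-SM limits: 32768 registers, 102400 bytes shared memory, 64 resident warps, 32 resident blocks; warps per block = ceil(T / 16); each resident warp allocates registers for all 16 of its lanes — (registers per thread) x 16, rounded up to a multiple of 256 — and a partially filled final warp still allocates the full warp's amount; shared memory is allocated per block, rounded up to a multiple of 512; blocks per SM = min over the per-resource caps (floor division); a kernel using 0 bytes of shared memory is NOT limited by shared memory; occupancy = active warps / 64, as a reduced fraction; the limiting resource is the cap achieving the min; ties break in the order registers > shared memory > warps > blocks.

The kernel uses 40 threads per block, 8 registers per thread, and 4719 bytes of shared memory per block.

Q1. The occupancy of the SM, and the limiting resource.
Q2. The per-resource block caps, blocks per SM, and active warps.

Answer: occupancy 15/16, limited by shared memory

registers: 42 blocks
shared memory: 20 blocks
warps: 21 blocks
blocks: 32 blocks

Answer: 20 blocks, 60 active warps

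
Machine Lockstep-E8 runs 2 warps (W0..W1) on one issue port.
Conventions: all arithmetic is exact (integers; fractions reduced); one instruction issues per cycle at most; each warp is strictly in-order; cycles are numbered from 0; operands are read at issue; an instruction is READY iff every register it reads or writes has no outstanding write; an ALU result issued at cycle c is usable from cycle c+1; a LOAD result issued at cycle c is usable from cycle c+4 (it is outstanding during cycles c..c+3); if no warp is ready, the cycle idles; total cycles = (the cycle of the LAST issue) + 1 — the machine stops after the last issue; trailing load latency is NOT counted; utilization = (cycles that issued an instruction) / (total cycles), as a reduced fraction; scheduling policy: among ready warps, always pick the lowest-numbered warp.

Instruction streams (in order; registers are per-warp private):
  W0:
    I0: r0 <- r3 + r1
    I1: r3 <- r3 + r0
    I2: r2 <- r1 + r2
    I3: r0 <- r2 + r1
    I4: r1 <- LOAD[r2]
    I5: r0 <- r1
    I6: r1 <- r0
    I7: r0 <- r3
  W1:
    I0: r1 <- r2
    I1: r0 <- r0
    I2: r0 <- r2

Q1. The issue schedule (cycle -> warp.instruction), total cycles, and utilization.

cycle 0: W0.I0
cycle 1: W0.I1
cycle 2: W0.I2
cycle 3: W0.I3
cycle 4: W0.I4
cycle 5: W1.I0
cycle 6: W1.I1
cycle 7: W1.I2
cycle 8: W0.I5
cycle 9: W0.I6
cycle 10: W0.I7

Answer: 11 cycles, utilization 1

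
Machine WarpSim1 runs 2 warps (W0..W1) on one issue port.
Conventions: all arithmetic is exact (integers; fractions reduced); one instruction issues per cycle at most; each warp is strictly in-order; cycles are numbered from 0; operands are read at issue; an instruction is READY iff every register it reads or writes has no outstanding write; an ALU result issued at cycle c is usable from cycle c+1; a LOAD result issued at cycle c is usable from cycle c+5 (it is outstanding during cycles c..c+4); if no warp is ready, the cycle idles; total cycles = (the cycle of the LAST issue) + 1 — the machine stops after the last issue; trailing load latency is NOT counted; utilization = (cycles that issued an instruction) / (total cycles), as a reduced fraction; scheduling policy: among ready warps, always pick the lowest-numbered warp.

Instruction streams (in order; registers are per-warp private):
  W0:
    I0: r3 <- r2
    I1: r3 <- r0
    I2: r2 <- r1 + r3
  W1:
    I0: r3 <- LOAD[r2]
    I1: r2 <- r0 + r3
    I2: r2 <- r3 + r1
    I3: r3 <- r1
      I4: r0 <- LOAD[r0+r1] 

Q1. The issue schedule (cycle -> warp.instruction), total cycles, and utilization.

cycle 0: W0.I0
cycle 1: W0.I1
cycle 2: W0.I2
cycle 3: W1.I0
cycle 4: idle
cycle 5: idle
cycle 6: idle
cycle 7: idle
cycle 8: W1.I1
cycle 9: W1.I2
cycle 10: W1.I3
cycle 11: W1.I4

Answer: 12 cycles, utilization 2/3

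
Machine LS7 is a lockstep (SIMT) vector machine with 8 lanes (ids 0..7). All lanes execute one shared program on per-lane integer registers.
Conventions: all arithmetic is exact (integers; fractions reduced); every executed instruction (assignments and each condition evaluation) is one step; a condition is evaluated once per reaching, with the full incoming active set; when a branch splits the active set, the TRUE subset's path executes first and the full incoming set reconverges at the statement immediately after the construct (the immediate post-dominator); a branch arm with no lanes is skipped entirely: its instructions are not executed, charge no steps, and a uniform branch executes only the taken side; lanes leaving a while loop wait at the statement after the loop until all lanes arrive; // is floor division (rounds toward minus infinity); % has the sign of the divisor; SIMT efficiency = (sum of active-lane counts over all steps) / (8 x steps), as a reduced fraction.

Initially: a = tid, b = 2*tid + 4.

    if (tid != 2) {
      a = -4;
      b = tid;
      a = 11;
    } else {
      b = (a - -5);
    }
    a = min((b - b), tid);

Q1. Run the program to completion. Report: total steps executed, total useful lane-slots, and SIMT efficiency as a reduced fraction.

Answer: 6 steps, 38 useful, 19/24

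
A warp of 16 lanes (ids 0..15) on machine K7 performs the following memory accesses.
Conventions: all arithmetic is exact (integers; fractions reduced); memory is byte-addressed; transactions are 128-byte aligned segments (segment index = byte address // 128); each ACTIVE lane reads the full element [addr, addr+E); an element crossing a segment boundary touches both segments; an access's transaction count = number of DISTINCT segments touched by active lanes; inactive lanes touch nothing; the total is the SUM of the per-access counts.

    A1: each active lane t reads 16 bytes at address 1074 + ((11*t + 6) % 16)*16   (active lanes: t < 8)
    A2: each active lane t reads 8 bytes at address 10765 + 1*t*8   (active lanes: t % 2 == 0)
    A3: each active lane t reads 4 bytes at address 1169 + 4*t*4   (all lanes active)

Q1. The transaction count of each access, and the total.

A1: 3 transactions
A2: 2 transactions
A3: 3 transactions

Answer: 3,2,3; total 8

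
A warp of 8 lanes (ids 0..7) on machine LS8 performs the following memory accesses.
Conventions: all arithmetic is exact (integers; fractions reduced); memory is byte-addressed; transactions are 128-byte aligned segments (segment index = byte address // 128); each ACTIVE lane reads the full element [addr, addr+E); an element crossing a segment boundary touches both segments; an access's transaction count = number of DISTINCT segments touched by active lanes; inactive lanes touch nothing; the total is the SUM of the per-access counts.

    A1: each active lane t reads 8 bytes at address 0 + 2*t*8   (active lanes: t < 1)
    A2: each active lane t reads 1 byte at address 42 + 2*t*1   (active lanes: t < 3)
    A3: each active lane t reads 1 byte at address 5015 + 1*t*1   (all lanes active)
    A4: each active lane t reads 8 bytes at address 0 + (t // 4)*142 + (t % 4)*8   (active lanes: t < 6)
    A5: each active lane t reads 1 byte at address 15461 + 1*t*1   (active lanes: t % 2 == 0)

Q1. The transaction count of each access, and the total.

A1: 1 transaction
A2: 1 transaction
A3: 1 transaction
A4: 2 transactions
A5: 1 transaction

Answer: 1,1,1,2,1; total 6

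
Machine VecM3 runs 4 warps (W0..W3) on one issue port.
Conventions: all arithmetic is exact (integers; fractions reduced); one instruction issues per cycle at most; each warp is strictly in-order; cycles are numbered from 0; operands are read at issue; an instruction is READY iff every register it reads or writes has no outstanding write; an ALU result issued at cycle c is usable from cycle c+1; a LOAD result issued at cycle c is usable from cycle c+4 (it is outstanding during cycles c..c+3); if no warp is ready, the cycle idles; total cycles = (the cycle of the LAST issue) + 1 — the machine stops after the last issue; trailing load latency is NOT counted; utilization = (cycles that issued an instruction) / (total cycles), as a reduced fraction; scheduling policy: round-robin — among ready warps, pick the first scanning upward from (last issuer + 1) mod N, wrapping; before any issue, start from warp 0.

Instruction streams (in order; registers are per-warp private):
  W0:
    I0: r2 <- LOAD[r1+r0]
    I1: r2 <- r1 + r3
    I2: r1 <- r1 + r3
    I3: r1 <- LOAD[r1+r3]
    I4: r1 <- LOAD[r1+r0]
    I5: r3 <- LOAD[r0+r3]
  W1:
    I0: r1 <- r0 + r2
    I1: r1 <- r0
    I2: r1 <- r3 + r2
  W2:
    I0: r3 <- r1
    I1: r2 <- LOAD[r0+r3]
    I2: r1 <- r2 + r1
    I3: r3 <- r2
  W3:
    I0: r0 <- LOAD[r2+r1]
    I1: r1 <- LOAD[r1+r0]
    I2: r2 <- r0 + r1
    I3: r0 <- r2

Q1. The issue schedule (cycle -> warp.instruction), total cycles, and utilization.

cycle 0: W0.I0
cycle 1: W1.I0
cycle 2: W2.I0
cycle 3: W3.I0
cycle 4: W0.I1
cycle 5: W1.I1
cycle 6: W2.I1
cycle 7: W3.I1
cycle 8: W0.I2
cycle 9: W1.I2
cycle 10: W2.I2
cycle 11: W3.I2
cycle 12: W0.I3
cycle 13: W2.I3
cycle 14: W3.I3
cycle 15: idle
cycle 16: W0.I4
cycle 17: W0.I5

Answer: 18 cycles, utilization 17/18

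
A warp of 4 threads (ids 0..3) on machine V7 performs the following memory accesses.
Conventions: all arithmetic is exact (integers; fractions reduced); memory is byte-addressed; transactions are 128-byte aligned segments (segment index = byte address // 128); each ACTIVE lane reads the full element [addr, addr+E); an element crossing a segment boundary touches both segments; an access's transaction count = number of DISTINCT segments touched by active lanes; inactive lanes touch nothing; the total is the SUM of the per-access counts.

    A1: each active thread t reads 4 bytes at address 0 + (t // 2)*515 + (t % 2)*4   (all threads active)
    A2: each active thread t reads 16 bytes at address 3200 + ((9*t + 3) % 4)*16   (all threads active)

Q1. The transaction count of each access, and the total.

A1: 2 transactions
A2: 1 transaction

Answer: 2,1; total 3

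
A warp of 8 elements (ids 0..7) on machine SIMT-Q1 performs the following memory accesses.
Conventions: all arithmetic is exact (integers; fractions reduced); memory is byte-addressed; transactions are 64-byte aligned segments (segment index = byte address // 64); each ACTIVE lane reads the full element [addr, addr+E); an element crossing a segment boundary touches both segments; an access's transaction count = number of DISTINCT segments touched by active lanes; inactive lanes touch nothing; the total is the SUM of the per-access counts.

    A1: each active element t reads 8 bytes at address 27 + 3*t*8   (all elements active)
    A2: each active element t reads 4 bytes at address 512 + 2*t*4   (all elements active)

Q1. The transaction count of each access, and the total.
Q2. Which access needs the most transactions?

A1: 4 transactions
A2: 1 transaction

Answer: 4,1; total 5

Answer: A1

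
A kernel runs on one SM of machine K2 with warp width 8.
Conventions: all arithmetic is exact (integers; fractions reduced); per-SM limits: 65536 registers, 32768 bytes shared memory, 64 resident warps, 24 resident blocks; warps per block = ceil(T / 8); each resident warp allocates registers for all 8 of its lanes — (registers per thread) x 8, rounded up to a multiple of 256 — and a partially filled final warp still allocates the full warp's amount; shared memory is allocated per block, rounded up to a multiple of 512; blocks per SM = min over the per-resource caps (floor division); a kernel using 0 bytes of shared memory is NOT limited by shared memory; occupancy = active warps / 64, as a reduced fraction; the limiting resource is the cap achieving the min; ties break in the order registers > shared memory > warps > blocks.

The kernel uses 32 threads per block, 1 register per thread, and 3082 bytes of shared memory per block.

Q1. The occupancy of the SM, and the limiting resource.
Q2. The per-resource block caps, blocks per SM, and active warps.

Answer: occupancy 9/16, limited by shared memory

registers: 64 blocks
shared memory: 9 blocks
warps: 16 blocks
blocks: 24 blocks

Answer: 9 blocks, 36 active warps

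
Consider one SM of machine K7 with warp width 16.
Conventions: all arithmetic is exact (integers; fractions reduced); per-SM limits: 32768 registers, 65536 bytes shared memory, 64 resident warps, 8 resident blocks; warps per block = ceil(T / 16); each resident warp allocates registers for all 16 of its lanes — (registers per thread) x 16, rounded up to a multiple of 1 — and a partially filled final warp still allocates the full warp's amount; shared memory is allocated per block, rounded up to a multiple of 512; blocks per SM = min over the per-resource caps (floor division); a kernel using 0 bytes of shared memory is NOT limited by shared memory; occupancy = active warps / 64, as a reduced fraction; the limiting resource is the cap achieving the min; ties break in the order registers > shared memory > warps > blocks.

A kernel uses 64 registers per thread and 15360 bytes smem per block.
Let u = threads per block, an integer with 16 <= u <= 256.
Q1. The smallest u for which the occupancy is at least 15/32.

Answer: u = 113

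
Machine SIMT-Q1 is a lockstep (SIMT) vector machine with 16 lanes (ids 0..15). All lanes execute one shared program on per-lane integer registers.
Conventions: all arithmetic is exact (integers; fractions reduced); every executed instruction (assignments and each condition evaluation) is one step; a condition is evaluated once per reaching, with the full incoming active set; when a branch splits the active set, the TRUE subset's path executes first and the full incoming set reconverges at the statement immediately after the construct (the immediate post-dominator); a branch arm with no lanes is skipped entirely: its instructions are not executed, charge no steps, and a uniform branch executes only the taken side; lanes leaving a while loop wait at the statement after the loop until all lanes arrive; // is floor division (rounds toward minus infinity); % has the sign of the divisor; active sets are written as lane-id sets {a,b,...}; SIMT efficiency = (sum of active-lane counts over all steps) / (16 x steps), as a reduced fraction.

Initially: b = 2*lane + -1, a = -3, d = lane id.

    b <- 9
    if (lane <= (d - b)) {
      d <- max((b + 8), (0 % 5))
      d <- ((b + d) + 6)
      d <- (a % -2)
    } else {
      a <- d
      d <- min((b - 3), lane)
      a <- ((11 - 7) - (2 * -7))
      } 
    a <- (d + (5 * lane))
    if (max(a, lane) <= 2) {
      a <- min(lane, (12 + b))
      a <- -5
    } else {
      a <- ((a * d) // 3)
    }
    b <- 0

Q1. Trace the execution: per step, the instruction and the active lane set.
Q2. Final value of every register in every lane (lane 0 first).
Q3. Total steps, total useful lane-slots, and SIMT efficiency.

step 0: b <- 9                       {0,1,2,3,4,5,6,7,8,9,10,11,12,13,14,15}
step 1: eval (lane <= (d - b))       {0,1,2,3,4,5,6,7,8,9,10,11,12,13,14,15}
step 2: a <- d                       {0,1,2,3,4,5,6,7,8,9,10,11,12,13,14,15}
step 3: d <- min((b - 3), lane)      {0,1,2,3,4,5,6,7,8,9,10,11,12,13,14,15}
step 4: a <- ((11 - 7) - (2 * -7))   {0,1,2,3,4,5,6,7,8,9,10,11,12,13,14,15}
step 5: a <- (d + (5 * lane))        {0,1,2,3,4,5,6,7,8,9,10,11,12,13,14,15}
step 6: eval (max(a, lane) <= 2)     {0,1,2,3,4,5,6,7,8,9,10,11,12,13,14,15}
step 7: a <- min(lane, (12 + b))     {0}
step 8: a <- -5                      {0}
step 9: a <- ((a * d) // 3)          {1,2,3,4,5,6,7,8,9,10,11,12,13,14,15}
step 10: b <- 0                       {0,1,2,3,4,5,6,7,8,9,10,11,12,13,14,15}

Answer: 11 steps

b: 0,0,0,0,0,0,0,0,0,0,0,0,0,0,0,0
a: -5,2,8,18,32,50,72,82,92,102,112,122,132,142,152,162
d: 0,1,2,3,4,5,6,6,6,6,6,6,6,6,6,6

steps = 11; useful = 145; efficiency = 145/176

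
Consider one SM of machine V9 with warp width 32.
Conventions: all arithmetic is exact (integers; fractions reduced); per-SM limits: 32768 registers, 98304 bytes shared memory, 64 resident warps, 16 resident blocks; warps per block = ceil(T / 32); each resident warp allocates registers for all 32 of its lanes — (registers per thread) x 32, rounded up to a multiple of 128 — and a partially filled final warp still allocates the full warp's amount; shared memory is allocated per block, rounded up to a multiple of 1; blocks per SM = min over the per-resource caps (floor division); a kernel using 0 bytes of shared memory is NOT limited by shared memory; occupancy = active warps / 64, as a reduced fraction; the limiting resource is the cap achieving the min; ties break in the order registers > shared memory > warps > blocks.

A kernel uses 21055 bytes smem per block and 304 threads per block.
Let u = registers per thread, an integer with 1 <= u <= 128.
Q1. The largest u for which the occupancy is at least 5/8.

Answer: u = 24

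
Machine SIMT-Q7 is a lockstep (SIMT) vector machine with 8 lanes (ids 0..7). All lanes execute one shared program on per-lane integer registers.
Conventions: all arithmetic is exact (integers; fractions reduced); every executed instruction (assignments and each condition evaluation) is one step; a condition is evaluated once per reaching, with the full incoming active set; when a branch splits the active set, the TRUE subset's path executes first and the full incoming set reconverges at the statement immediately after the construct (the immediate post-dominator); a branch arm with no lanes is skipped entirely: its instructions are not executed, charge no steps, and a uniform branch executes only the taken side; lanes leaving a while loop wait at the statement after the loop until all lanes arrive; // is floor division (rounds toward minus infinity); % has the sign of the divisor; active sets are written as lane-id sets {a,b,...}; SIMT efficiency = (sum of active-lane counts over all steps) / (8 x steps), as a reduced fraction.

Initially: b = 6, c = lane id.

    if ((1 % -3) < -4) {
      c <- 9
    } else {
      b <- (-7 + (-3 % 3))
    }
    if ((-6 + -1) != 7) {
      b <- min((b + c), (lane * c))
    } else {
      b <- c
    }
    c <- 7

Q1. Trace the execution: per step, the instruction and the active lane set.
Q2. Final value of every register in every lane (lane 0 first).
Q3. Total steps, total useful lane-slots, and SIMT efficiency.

step 0: eval ((1 % -3) < -4)         {0,1,2,3,4,5,6,7}
step 1: b <- (-7 + (-3 % 3))         {0,1,2,3,4,5,6,7}
step 2: eval ((-6 + -1) != 7)        {0,1,2,3,4,5,6,7}
step 3: b <- min((b + c), (lane * c)) {0,1,2,3,4,5,6,7}
step 4: c <- 7                       {0,1,2,3,4,5,6,7}

Answer: 5 steps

b: -7,-6,-5,-4,-3,-2,-1,0
c: 7,7,7,7,7,7,7,7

steps = 5; useful = 40; efficiency = 40/40 = 1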